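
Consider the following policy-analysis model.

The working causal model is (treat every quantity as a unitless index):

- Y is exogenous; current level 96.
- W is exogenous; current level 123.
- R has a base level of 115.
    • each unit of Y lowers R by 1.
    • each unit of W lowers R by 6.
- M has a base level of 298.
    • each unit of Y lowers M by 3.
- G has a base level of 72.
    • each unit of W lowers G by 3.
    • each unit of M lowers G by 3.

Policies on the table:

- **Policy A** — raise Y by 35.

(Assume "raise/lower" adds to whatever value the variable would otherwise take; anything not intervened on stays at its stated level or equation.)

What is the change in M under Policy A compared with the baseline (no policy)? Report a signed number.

-105

Baseline:
  Y = 96
  M = 298 − 3·96 = 10
Policy A (Y + 35):
  Y = 96 + 35 = 131
  M = 298 − 3·131 = -95
Change in M: -95 − 10 = -105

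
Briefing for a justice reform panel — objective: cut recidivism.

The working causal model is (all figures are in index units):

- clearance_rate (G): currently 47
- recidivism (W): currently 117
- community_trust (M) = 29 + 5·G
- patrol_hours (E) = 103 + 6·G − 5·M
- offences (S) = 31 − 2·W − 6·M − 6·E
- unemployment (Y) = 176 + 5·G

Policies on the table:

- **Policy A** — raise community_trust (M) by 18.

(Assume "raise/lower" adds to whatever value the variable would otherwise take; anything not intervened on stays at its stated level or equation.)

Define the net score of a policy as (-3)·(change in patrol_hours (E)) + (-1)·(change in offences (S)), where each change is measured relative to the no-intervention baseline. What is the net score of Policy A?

Baseline:
  G = 47
  W = 117
  M = 29 + 5·47 = 264
  E = 103 + 6·47 − 5·264 = -935
  S = 31 − 2·117 − 6·264 − 6·(-935) = 3823
Policy A (M + 18):
  G = 47
  W = 117
  M = 29 + 5·47 (+18 from intervention) = 282
  E = 103 + 6·47 − 5·282 = -1025
  S = 31 − 2·117 − 6·282 − 6·(-1025) = 4255
ΔE = -1025 − (-935) = -90; ΔS = 4255 − 3823 = 432
Score = (-3)·(-90) + (-1)·432 = -162

-162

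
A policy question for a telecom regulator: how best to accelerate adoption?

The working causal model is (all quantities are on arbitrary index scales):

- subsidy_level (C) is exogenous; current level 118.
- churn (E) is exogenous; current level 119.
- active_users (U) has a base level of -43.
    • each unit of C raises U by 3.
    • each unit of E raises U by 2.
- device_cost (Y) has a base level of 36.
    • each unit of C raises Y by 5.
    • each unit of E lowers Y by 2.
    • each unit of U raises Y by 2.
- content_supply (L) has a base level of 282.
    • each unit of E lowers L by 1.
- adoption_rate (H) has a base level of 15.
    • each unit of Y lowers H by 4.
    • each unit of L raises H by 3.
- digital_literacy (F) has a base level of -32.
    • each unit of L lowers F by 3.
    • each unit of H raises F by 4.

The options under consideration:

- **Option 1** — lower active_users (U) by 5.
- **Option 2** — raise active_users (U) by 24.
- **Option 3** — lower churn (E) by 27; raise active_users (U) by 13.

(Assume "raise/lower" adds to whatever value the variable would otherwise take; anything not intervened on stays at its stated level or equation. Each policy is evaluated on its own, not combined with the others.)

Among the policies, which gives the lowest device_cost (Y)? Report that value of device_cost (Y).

1458

Option 1 (U − 5):
  C = 118
  E = 119
  U = -43 + 3·118 + 2·119 (−5 from intervention) = 544
  Y = 36 + 5·118 − 2·119 + 2·544 = 1476
Option 2 (U + 24):
  C = 118
  E = 119
  U = -43 + 3·118 + 2·119 (+24 from intervention) = 573
  Y = 36 + 5·118 − 2·119 + 2·573 = 1534
Option 3 (E − 27, U + 13):
  C = 118
  E = 119 − 27 = 92
  U = -43 + 3·118 + 2·92 (+13 from intervention) = 508
  Y = 36 + 5·118 − 2·92 + 2·508 = 1458
Comparing — Option 1: Y=1476, Option 2: Y=1534, Option 3: Y=1458. Lowest is 1458 (Option 3).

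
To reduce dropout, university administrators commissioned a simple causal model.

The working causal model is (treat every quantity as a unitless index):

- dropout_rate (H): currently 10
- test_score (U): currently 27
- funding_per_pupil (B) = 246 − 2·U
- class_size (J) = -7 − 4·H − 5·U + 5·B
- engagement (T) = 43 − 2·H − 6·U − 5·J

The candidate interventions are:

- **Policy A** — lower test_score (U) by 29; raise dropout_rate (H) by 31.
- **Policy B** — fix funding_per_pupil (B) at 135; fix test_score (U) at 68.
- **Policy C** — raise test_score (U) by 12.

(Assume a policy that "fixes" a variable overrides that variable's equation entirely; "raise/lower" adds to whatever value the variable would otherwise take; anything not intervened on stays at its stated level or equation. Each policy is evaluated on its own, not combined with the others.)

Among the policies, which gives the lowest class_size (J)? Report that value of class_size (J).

288

Policy A (U − 29, H + 31):
  H = 10 + 31 = 41
  U = 27 − 29 = -2
  B = 246 − 2·(-2) = 250
  J = -7 − 4·41 − 5·(-2) + 5·250 = 1089
Policy B (B := 135, U := 68):
  H = 10
  U = 68
  B = 135
  J = -7 − 4·10 − 5·68 + 5·135 = 288
Policy C (U + 12):
  H = 10
  U = 27 + 12 = 39
  B = 246 − 2·39 = 168
  J = -7 − 4·10 − 5·39 + 5·168 = 598
Comparing — Policy A: J=1089, Policy B: J=288, Policy C: J=598. Lowest is 288 (Policy B).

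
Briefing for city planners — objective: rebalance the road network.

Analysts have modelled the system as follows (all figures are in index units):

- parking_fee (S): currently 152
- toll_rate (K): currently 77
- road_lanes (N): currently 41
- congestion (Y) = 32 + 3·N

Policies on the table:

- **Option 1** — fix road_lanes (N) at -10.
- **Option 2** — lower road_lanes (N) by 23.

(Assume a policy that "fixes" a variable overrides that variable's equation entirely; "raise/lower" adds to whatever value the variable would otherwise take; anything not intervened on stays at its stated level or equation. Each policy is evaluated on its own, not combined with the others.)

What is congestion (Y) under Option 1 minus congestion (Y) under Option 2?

-84

Option 1 (N := -10):
  N = -10
  Y = 32 + 3·(-10) = 2
Option 2 (N − 23):
  N = 41 − 23 = 18
  Y = 32 + 3·18 = 86
Y: 2 − 86 = -84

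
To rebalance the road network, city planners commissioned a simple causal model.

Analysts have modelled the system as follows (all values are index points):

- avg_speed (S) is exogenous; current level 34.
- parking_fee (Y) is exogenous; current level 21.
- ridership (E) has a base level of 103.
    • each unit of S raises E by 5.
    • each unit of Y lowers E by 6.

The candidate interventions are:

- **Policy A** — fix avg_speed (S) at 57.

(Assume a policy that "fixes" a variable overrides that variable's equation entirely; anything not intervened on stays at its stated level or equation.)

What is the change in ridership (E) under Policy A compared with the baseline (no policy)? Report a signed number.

Baseline:
  S = 34
  Y = 21
  E = 103 + 5·34 − 6·21 = 147
Policy A (S := 57):
  S = 57
  Y = 21
  E = 103 + 5·57 − 6·21 = 262
Change in E: 262 − 147 = 115

115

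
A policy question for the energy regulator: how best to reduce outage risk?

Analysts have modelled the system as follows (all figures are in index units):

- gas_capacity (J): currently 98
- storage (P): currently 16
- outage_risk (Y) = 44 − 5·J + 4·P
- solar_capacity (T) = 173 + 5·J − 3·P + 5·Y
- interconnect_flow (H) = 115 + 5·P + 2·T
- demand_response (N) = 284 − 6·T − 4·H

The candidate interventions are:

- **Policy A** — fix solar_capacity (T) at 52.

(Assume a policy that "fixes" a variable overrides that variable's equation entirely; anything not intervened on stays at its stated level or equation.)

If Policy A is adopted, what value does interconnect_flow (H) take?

Policy A (T := 52):
  J = 98
  P = 16
  Y = 44 − 5·98 + 4·16 = -382
  T = 52
  H = 115 + 5·16 + 2·52 = 299

299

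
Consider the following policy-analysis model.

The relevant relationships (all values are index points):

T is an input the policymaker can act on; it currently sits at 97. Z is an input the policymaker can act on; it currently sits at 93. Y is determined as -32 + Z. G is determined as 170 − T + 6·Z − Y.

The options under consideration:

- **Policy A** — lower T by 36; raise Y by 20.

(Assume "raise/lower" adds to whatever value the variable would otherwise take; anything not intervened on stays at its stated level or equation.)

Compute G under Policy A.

586

Policy A (T − 36, Y + 20):
  T = 97 − 36 = 61
  Z = 93
  Y = -32 + 93 (+20 from intervention) = 81
  G = 170 − 61 + 6·93 − 81 = 586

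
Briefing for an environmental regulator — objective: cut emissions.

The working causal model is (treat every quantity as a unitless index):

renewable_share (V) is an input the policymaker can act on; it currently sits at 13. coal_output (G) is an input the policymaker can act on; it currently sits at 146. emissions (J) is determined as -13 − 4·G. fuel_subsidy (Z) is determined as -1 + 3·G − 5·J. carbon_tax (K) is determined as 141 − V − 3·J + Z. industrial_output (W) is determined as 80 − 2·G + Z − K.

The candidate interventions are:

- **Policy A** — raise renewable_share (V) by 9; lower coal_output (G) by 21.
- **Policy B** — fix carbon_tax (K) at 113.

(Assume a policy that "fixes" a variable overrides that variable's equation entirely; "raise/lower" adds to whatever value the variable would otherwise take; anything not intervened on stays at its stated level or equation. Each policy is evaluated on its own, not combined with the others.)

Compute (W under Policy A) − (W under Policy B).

-4925

Policy A (V + 9, G − 21):
  V = 13 + 9 = 22
  G = 146 − 21 = 125
  J = -13 − 4·125 = -513
  Z = -1 + 3·125 − 5·(-513) = 2939
  K = 141 − 22 − 3·(-513) + 2939 = 4597
  W = 80 − 2·125 + 2939 − 4597 = -1828
Policy B (K := 113):
  V = 13
  G = 146
  J = -13 − 4·146 = -597
  Z = -1 + 3·146 − 5·(-597) = 3422
  K = 113
  W = 80 − 2·146 + 3422 − 113 = 3097
W: -1828 − 3097 = -4925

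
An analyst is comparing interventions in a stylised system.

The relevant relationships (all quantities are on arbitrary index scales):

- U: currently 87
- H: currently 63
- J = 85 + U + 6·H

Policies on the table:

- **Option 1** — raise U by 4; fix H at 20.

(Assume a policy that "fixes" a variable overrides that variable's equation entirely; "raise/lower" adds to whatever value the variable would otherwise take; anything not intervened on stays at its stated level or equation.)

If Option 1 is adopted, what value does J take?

Option 1 (U + 4, H := 20):
  U = 87 + 4 = 91
  H = 20
  J = 85 + 91 + 6·20 = 296

296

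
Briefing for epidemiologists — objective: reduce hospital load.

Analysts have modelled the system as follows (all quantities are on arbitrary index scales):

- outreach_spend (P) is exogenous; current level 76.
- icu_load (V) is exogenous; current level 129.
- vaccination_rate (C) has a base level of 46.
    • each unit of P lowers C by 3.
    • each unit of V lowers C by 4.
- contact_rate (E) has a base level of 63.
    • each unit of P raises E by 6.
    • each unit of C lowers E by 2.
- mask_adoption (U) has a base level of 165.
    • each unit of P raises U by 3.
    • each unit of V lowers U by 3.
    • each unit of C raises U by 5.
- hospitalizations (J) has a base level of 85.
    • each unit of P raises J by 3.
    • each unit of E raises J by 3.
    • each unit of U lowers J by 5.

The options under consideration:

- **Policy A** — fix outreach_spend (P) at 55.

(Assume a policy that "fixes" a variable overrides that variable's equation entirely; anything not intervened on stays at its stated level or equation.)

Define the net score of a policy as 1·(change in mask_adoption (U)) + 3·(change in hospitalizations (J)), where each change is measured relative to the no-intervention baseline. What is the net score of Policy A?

-5985

Baseline:
  P = 76
  V = 129
  C = 46 − 3·76 − 4·129 = -698
  E = 63 + 6·76 − 2·(-698) = 1915
  U = 165 + 3·76 − 3·129 + 5·(-698) = -3484
  J = 85 + 3·76 + 3·1915 − 5·(-3484) = 23478
Policy A (P := 55):
  P = 55
  V = 129
  C = 46 − 3·55 − 4·129 = -635
  E = 63 + 6·55 − 2·(-635) = 1663
  U = 165 + 3·55 − 3·129 + 5·(-635) = -3232
  J = 85 + 3·55 + 3·1663 − 5·(-3232) = 21399
ΔU = -3232 − (-3484) = 252; ΔJ = 21399 − 23478 = -2079
Score = 1·252 + 3·(-2079) = -5985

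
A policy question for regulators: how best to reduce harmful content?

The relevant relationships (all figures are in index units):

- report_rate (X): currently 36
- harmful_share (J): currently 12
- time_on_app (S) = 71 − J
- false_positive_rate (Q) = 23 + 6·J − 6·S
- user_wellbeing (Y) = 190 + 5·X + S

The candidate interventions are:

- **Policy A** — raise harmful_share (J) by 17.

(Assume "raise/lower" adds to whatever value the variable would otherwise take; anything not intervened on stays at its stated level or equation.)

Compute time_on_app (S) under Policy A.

Policy A (J + 17):
  J = 12 + 17 = 29
  S = 71 − 29 = 42

42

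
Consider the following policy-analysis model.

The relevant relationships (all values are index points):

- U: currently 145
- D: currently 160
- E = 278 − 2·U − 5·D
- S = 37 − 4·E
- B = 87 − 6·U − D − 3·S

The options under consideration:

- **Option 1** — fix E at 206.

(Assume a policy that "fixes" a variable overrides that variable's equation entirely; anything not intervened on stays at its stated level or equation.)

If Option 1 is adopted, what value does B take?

1418

Option 1 (E := 206):
  U = 145
  D = 160
  E = 206
  S = 37 − 4·206 = -787
  B = 87 − 6·145 − 160 − 3·(-787) = 1418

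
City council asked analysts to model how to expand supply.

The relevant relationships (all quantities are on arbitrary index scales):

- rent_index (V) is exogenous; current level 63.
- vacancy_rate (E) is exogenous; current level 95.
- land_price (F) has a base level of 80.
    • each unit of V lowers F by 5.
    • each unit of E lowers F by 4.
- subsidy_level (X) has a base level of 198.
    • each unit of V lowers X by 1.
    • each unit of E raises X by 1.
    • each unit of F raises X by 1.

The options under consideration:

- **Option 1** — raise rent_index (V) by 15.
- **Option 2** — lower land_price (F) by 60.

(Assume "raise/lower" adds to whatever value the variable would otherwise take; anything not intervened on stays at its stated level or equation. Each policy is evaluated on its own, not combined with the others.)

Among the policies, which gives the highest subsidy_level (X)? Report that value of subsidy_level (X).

Option 1 (V + 15):
  V = 63 + 15 = 78
  E = 95
  F = 80 − 5·78 − 4·95 = -690
  X = 198 − 78 + 95 + (-690) = -475
Option 2 (F − 60):
  V = 63
  E = 95
  F = 80 − 5·63 − 4·95 (−60 from intervention) = -675
  X = 198 − 63 + 95 + (-675) = -445
Comparing — Option 1: X=-475, Option 2: X=-445. Highest is -445 (Option 2).

-445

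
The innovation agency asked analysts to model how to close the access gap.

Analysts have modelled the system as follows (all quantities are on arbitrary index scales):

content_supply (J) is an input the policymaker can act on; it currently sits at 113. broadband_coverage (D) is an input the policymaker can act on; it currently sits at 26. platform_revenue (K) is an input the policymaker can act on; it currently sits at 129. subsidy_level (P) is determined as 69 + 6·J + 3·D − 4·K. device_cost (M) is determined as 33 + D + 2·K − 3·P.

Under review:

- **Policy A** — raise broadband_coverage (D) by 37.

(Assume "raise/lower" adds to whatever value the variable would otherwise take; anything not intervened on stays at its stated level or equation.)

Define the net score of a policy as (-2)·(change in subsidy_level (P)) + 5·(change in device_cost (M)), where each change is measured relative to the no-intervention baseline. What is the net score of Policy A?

Baseline:
  J = 113
  D = 26
  K = 129
  P = 69 + 6·113 + 3·26 − 4·129 = 309
  M = 33 + 26 + 2·129 − 3·309 = -610
Policy A (D + 37):
  J = 113
  D = 26 + 37 = 63
  K = 129
  P = 69 + 6·113 + 3·63 − 4·129 = 420
  M = 33 + 63 + 2·129 − 3·420 = -906
ΔP = 420 − 309 = 111; ΔM = -906 − (-610) = -296
Score = (-2)·111 + 5·(-296) = -1702

-1702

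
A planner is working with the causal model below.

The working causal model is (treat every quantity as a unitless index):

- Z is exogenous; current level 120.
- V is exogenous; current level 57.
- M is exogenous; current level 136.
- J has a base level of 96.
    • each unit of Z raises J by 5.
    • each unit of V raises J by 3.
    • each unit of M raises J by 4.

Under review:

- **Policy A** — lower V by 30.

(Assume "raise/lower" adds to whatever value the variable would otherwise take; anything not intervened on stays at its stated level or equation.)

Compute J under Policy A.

Policy A (V − 30):
  Z = 120
  V = 57 − 30 = 27
  M = 136
  J = 96 + 5·120 + 3·27 + 4·136 = 1321

1321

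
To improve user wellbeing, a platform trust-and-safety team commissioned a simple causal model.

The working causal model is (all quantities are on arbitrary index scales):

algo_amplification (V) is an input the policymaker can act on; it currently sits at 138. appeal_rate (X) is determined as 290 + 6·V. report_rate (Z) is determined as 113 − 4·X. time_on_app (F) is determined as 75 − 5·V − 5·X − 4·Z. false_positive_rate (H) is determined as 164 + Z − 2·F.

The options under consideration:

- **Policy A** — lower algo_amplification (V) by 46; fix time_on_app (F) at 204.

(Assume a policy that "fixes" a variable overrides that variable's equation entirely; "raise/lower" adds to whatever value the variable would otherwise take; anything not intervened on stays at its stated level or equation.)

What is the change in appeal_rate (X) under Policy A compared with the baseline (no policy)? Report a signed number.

Baseline:
  V = 138
  X = 290 + 6·138 = 1118
Policy A (V − 46, F := 204):
  V = 138 − 46 = 92
  X = 290 + 6·92 = 842
Change in X: 842 − 1118 = -276

-276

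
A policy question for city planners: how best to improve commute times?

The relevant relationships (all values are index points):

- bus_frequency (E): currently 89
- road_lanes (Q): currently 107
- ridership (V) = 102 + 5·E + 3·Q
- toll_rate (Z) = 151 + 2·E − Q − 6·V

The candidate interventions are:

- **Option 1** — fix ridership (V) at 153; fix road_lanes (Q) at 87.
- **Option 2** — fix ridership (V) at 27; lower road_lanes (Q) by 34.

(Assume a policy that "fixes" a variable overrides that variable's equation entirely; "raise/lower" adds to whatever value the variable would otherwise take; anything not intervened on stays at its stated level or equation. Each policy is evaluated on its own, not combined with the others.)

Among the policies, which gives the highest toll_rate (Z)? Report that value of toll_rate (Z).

Option 1 (V := 153, Q := 87):
  E = 89
  Q = 87
  V = 153
  Z = 151 + 2·89 − 87 − 6·153 = -676
Option 2 (V := 27, Q − 34):
  E = 89
  Q = 107 − 34 = 73
  V = 27
  Z = 151 + 2·89 − 73 − 6·27 = 94
Comparing — Option 1: Z=-676, Option 2: Z=94. Highest is 94 (Option 2).

94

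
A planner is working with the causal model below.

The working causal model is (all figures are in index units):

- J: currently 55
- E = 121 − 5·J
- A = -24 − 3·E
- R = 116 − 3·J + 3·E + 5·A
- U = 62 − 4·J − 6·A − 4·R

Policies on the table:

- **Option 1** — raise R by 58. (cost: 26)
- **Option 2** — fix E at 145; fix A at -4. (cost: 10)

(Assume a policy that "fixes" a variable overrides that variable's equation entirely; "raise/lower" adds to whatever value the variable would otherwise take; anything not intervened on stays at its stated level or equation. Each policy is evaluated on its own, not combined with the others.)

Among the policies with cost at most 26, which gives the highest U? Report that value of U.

Option 1 (R + 58):
  J = 55
  E = 121 − 5·55 = -154
  A = -24 − 3·(-154) = 438
  R = 116 − 3·55 + 3·(-154) + 5·438 (+58 from intervention) = 1737
  U = 62 − 4·55 − 6·438 − 4·1737 = -9734
Option 2 (E := 145, A := -4):
  J = 55
  E = 145
  A = -4
  R = 116 − 3·55 + 3·145 + 5·(-4) = 366
  U = 62 − 4·55 − 6·(-4) − 4·366 = -1598
Comparing — Option 1: U=-9734, Option 2: U=-1598. Highest is -1598 (Option 2).

-1598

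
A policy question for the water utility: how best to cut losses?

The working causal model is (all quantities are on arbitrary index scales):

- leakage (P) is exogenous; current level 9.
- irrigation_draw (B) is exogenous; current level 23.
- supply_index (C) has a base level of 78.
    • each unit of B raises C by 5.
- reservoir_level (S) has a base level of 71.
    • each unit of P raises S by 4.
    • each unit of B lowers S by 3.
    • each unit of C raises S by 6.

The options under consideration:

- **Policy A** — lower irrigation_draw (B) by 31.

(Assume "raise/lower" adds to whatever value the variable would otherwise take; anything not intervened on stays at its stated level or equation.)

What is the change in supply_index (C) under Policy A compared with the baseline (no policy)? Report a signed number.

Baseline:
  B = 23
  C = 78 + 5·23 = 193
Policy A (B − 31):
  B = 23 − 31 = -8
  C = 78 + 5·(-8) = 38
Change in C: 38 − 193 = -155

-155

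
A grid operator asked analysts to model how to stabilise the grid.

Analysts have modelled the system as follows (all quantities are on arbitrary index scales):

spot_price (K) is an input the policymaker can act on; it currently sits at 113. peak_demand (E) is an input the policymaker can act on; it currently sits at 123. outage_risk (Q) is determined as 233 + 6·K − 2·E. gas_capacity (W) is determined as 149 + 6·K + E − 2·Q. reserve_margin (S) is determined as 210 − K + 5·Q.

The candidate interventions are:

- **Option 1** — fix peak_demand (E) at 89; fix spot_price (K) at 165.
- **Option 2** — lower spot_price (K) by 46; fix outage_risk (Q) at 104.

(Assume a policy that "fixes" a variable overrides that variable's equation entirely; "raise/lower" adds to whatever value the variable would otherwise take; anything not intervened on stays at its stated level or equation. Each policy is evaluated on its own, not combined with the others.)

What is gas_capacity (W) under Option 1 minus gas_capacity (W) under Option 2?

Option 1 (E := 89, K := 165):
  K = 165
  E = 89
  Q = 233 + 6·165 − 2·89 = 1045
  W = 149 + 6·165 + 89 − 2·1045 = -862
Option 2 (K − 46, Q := 104):
  K = 113 − 46 = 67
  E = 123
  Q = 104
  W = 149 + 6·67 + 123 − 2·104 = 466
W: -862 − 466 = -1328

-1328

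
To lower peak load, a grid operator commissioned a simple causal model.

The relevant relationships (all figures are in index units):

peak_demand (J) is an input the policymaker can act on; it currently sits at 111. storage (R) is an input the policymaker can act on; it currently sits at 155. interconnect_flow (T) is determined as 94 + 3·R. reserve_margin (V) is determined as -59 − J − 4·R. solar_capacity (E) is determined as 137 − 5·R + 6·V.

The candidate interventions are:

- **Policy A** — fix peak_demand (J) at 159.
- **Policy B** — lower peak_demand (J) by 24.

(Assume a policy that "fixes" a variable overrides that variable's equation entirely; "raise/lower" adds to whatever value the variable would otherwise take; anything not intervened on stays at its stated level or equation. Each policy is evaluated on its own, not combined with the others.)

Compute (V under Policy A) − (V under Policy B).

Policy A (J := 159):
  J = 159
  R = 155
  V = -59 − 159 − 4·155 = -838
Policy B (J − 24):
  J = 111 − 24 = 87
  R = 155
  V = -59 − 87 − 4·155 = -766
V: -838 − (-766) = -72

-72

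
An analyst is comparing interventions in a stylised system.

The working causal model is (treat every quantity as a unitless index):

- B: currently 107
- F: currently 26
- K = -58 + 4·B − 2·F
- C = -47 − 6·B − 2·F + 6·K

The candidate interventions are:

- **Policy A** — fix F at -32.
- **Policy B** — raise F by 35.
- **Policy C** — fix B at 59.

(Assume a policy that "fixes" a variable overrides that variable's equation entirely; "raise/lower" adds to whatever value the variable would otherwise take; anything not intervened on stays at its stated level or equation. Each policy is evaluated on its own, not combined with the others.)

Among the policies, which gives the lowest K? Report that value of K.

126

Policy A (F := -32):
  B = 107
  F = -32
  K = -58 + 4·107 − 2·(-32) = 434
Policy B (F + 35):
  B = 107
  F = 26 + 35 = 61
  K = -58 + 4·107 − 2·61 = 248
Policy C (B := 59):
  B = 59
  F = 26
  K = -58 + 4·59 − 2·26 = 126
Comparing — Policy A: K=434, Policy B: K=248, Policy C: K=126. Lowest is 126 (Policy C).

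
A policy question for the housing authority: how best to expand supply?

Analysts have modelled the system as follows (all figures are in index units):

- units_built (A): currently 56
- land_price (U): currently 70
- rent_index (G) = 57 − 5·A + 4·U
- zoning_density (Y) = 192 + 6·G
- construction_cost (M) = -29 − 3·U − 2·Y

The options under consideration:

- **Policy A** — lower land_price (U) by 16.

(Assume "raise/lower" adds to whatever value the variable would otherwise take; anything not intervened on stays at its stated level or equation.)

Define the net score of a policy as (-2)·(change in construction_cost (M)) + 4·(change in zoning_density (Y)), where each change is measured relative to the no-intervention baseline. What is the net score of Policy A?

Baseline:
  A = 56
  U = 70
  G = 57 − 5·56 + 4·70 = 57
  Y = 192 + 6·57 = 534
  M = -29 − 3·70 − 2·534 = -1307
Policy A (U − 16):
  A = 56
  U = 70 − 16 = 54
  G = 57 − 5·56 + 4·54 = -7
  Y = 192 + 6·(-7) = 150
  M = -29 − 3·54 − 2·150 = -491
ΔM = -491 − (-1307) = 816; ΔY = 150 − 534 = -384
Score = (-2)·816 + 4·(-384) = -3168

-3168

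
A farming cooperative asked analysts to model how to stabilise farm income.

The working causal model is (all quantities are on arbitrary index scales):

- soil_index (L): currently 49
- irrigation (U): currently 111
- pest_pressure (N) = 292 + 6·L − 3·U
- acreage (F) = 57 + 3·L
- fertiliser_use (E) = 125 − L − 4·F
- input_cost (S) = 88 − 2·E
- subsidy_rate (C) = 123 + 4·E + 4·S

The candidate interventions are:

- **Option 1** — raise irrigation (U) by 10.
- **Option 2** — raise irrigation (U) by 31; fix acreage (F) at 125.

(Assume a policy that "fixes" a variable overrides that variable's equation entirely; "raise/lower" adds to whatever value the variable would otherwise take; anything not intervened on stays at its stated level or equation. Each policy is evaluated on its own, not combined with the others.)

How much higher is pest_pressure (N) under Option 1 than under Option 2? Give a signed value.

Option 1 (U + 10):
  L = 49
  U = 111 + 10 = 121
  N = 292 + 6·49 − 3·121 = 223
Option 2 (U + 31, F := 125):
  L = 49
  U = 111 + 31 = 142
  N = 292 + 6·49 − 3·142 = 160
N: 223 − 160 = 63

63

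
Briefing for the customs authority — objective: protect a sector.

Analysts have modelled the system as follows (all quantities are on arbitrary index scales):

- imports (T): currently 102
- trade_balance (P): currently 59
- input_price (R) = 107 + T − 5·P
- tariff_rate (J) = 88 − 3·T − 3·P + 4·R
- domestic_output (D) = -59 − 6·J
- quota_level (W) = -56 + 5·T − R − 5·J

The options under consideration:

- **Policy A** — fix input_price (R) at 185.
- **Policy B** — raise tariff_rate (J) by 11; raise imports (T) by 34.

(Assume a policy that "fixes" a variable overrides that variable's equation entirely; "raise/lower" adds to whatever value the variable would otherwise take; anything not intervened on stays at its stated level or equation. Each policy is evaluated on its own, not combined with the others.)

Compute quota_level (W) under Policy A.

Policy A (R := 185):
  T = 102
  P = 59
  R = 185
  J = 88 − 3·102 − 3·59 + 4·185 = 345
  W = -56 + 5·102 − 185 − 5·345 = -1456

-1456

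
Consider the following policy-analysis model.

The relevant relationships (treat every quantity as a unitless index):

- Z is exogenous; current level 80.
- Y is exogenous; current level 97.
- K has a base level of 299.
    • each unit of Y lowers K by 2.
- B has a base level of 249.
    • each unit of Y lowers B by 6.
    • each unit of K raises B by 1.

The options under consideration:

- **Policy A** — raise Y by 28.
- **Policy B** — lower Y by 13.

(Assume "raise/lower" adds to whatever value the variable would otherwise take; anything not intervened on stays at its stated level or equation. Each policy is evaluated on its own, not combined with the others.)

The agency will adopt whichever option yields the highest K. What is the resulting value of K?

131

Policy A (Y + 28):
  Y = 97 + 28 = 125
  K = 299 − 2·125 = 49
Policy B (Y − 13):
  Y = 97 − 13 = 84
  K = 299 − 2·84 = 131
Comparing — Policy A: K=49, Policy B: K=131. Highest is 131 (Policy B).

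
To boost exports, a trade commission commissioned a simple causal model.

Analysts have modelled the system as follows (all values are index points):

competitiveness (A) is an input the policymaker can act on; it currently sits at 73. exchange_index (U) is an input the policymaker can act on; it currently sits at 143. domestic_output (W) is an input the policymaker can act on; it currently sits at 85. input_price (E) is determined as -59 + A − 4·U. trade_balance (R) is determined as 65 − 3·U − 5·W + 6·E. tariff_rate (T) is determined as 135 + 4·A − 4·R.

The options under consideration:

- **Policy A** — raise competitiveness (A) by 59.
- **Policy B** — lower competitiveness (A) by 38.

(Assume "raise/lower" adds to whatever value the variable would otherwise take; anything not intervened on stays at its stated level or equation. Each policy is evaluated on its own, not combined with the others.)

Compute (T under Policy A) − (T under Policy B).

Policy A (A + 59):
  A = 73 + 59 = 132
  U = 143
  W = 85
  E = -59 + 132 − 4·143 = -499
  R = 65 − 3·143 − 5·85 + 6·(-499) = -3783
  T = 135 + 4·132 − 4·(-3783) = 15795
Policy B (A − 38):
  A = 73 − 38 = 35
  U = 143
  W = 85
  E = -59 + 35 − 4·143 = -596
  R = 65 − 3·143 − 5·85 + 6·(-596) = -4365
  T = 135 + 4·35 − 4·(-4365) = 17735
T: 15795 − 17735 = -1940

-1940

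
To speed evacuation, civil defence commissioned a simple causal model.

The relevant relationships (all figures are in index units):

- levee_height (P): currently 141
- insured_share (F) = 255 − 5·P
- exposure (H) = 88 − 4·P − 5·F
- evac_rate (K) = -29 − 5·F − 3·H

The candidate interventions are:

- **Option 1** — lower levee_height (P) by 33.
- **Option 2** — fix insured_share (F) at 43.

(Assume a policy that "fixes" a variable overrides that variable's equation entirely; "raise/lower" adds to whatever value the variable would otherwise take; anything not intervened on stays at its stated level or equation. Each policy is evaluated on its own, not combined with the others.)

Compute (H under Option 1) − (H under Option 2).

1772

Option 1 (P − 33):
  P = 141 − 33 = 108
  F = 255 − 5·108 = -285
  H = 88 − 4·108 − 5·(-285) = 1081
Option 2 (F := 43):
  P = 141
  F = 43
  H = 88 − 4·141 − 5·43 = -691
H: 1081 − (-691) = 1772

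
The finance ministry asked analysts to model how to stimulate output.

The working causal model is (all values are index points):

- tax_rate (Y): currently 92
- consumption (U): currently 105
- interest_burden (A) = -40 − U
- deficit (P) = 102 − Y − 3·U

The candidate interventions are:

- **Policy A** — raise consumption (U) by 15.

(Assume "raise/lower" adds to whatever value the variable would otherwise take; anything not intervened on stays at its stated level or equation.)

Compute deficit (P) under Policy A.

-350

Policy A (U + 15):
  Y = 92
  U = 105 + 15 = 120
  P = 102 − 92 − 3·120 = -350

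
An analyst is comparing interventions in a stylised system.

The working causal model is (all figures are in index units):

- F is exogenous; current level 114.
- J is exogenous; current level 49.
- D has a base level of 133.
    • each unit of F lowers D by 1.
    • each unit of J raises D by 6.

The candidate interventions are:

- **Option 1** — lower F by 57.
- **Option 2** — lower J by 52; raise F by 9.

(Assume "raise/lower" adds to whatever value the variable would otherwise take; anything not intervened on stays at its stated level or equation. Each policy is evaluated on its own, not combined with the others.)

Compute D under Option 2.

Option 2 (J − 52, F + 9):
  F = 114 + 9 = 123
  J = 49 − 52 = -3
  D = 133 − 123 + 6·(-3) = -8

-8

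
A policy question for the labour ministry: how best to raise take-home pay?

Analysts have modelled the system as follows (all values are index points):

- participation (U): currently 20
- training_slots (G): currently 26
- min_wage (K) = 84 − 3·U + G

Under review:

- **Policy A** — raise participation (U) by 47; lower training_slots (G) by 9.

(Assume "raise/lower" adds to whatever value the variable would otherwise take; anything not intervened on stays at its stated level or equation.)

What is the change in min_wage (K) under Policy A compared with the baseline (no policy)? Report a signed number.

-150

Baseline:
  U = 20
  G = 26
  K = 84 − 3·20 + 26 = 50
Policy A (U + 47, G − 9):
  U = 20 + 47 = 67
  G = 26 − 9 = 17
  K = 84 − 3·67 + 17 = -100
Change in K: -100 − 50 = -150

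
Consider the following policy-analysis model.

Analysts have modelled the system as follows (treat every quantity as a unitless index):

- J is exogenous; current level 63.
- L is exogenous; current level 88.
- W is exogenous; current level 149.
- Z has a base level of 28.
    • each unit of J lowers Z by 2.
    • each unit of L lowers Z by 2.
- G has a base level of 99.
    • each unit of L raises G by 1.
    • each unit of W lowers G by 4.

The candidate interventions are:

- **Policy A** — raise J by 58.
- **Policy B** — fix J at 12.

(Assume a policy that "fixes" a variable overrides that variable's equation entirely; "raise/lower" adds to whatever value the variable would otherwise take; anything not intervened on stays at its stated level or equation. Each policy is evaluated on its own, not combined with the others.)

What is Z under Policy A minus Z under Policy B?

Policy A (J + 58):
  J = 63 + 58 = 121
  L = 88
  Z = 28 − 2·121 − 2·88 = -390
Policy B (J := 12):
  J = 12
  L = 88
  Z = 28 − 2·12 − 2·88 = -172
Z: -390 − (-172) = -218

-218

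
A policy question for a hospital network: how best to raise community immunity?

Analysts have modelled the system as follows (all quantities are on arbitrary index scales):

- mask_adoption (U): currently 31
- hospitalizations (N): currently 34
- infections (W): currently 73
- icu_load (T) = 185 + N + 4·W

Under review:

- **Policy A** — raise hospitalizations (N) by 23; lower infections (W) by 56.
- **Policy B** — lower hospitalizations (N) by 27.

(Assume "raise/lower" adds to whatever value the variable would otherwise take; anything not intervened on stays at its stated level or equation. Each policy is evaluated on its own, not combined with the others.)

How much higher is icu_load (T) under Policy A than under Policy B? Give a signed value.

Policy A (N + 23, W − 56):
  N = 34 + 23 = 57
  W = 73 − 56 = 17
  T = 185 + 57 + 4·17 = 310
Policy B (N − 27):
  N = 34 − 27 = 7
  W = 73
  T = 185 + 7 + 4·73 = 484
T: 310 − 484 = -174

-174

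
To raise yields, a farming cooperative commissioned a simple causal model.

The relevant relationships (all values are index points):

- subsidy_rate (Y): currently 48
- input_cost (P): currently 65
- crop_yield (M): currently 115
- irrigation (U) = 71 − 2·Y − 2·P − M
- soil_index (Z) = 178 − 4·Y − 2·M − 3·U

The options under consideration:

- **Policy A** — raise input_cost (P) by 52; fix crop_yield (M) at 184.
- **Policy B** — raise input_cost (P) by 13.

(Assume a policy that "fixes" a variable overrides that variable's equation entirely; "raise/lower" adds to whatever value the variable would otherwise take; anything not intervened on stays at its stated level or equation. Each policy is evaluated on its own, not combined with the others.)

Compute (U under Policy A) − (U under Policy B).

-147

Policy A (P + 52, M := 184):
  Y = 48
  P = 65 + 52 = 117
  M = 184
  U = 71 − 2·48 − 2·117 − 184 = -443
Policy B (P + 13):
  Y = 48
  P = 65 + 13 = 78
  M = 115
  U = 71 − 2·48 − 2·78 − 115 = -296
U: -443 − (-296) = -147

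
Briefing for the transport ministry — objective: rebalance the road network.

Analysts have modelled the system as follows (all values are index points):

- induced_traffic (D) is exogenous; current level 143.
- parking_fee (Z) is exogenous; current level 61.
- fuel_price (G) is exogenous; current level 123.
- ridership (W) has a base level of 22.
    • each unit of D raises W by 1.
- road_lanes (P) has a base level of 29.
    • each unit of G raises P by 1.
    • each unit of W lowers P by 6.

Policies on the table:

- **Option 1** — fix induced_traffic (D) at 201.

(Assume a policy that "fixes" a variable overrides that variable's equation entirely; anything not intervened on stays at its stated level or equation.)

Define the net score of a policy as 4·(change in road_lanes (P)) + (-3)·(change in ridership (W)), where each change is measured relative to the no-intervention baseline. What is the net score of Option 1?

Baseline:
  D = 143
  G = 123
  W = 22 + 143 = 165
  P = 29 + 123 − 6·165 = -838
Option 1 (D := 201):
  D = 201
  G = 123
  W = 22 + 201 = 223
  P = 29 + 123 − 6·223 = -1186
ΔP = -1186 − (-838) = -348; ΔW = 223 − 165 = 58
Score = 4·(-348) + (-3)·58 = -1566

-1566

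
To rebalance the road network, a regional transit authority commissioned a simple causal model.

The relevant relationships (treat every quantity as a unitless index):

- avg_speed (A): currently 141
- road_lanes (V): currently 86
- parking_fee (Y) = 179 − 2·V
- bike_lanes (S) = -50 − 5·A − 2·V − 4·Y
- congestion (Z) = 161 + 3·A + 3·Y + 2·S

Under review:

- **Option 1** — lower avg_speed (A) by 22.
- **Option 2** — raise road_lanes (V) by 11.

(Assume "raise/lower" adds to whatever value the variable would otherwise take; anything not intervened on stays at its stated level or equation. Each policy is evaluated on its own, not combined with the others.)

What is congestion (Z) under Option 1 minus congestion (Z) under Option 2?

Option 1 (A − 22):
  A = 141 − 22 = 119
  V = 86
  Y = 179 − 2·86 = 7
  S = -50 − 5·119 − 2·86 − 4·7 = -845
  Z = 161 + 3·119 + 3·7 + 2·(-845) = -1151
Option 2 (V + 11):
  A = 141
  V = 86 + 11 = 97
  Y = 179 − 2·97 = -15
  S = -50 − 5·141 − 2·97 − 4·(-15) = -889
  Z = 161 + 3·141 + 3·(-15) + 2·(-889) = -1239
Z: -1151 − (-1239) = 88

88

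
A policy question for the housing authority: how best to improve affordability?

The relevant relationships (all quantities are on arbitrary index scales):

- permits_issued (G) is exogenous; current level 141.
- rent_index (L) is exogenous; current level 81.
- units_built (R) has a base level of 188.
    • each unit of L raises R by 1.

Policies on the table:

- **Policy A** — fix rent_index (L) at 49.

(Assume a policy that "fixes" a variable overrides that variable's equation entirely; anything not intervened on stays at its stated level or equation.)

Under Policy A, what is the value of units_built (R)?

Policy A (L := 49):
  L = 49
  R = 188 + 49 = 237

237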